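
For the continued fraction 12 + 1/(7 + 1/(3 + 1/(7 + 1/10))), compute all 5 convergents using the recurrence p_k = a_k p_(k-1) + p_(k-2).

Using the convergent recurrence p_i = a_i*p_{i-1} + p_{i-2}, q_i = a_i*q_{i-1} + q_{i-2} with p_{-2}=0, p_{-1}=1, q_{-2}=1, q_{-1}=0:
  i=0: a_0=12, p_0 = 12*1 + 0 = 12, q_0 = 12*0 + 1 = 1.
  i=1: a_1=7, p_1 = 7*12 + 1 = 85, q_1 = 7*1 + 0 = 7.
  i=2: a_2=3, p_2 = 3*85 + 12 = 267, q_2 = 3*7 + 1 = 22.
  i=3: a_3=7, p_3 = 7*267 + 85 = 1954, q_3 = 7*22 + 7 = 161.
  i=4: a_4=10, p_4 = 10*1954 + 267 = 19807, q_4 = 10*161 + 22 = 1632.

12/1, 85/7, 267/22, 1954/161, 19807/1632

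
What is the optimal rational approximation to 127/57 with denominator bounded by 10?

20/9

Expand x = 127/57 as a continued fraction with the Euclidean algorithm:
  127 = 2*57 + 13, so a_0 = 2.
  57 = 4*13 + 5, so a_1 = 4.
  13 = 2*5 + 3, so a_2 = 2.
  5 = 1*3 + 2, so a_3 = 1.
  3 = 1*2 + 1, so a_4 = 1.
  2 = 2*1 + 0, so a_5 = 2.
so x = [2; 4, 2, 1, 1, 2].
Convergents (p_i = a_i*p_{i-1} + p_{i-2}, q_i = a_i*q_{i-1} + q_{i-2} with p_{-2}=0, p_{-1}=1, q_{-2}=1, q_{-1}=0), until the denominator exceeds 10:
  i=0: a_0=2, p_0 = 2*1 + 0 = 2, q_0 = 2*0 + 1 = 1.
  i=1: a_1=4, p_1 = 4*2 + 1 = 9, q_1 = 4*1 + 0 = 4.
  i=2: a_2=2, p_2 = 2*9 + 2 = 20, q_2 = 2*4 + 1 = 9.
  i=3: a_3=1, p_3 = 1*20 + 9 = 29, q_3 = 1*9 + 4 = 13.
q_3 = 13 > 10, so the last convergent with denominator <= 10 is p_2/q_2 = 20/9.
The closest fraction with denominator <= 10 is either p_2/q_2 or the intermediate fraction (k*p_2 + p_1)/(k*q_2 + q_1) with the largest k >= 1 whose denominator stays <= 10; these approach x as k grows, and every other convergent or intermediate fraction in range is farther away.
Largest k: floor((10 - q_1)/q_2) = floor((10 - 4)/9) = 0.
Since k = 0, no intermediate fraction beyond p_2/q_2 has denominator <= 10, so the convergent 20/9 is the closest (its error is |127*9 - 20*57|/(57*9) = 3/513).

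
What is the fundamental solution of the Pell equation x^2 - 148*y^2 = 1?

First expand sqrt(148) as a continued fraction. With x_i = (sqrt(148) + m_i)/d_i and (m_0, d_0) = (0, 1): a_0 = floor(sqrt(148)) = 12, since 12^2 = 144 <= 148 < 169 = 13^2.
Iterate m_{i+1} = d_i*a_i - m_i, d_{i+1} = (148 - m_{i+1}^2)/d_i, a_{i+1} = floor((a_0 + m_{i+1})/d_{i+1}):
  m_1 = 1*12 - 0 = 12, d_1 = (148 - 12^2)/1 = 4/1 = 4, a_1 = floor((12 + 12)/4) = 6.
  m_2 = 4*6 - 12 = 12, d_2 = (148 - 12^2)/4 = 4/4 = 1, a_2 = floor((12 + 12)/1) = 24.
  m_3 = 1*24 - 12 = 12, d_3 = (148 - 12^2)/1 = 4/1 = 4: (m_3, d_3) = (m_1, d_1) = (12, 4), so from here the quotients repeat a_1, a_2; the period length is 2.
So sqrt(148) = [12; (6, 24)] with period length k = 2.
k is even, so the fundamental solution of x^2 - 148y^2 = 1 is (p_{k-1}, q_{k-1}) = (p_1, q_1); compute convergents through index 1.
Convergents (p_i = a_i*p_{i-1} + p_{i-2}, q_i = a_i*q_{i-1} + q_{i-2} with p_{-2}=0, p_{-1}=1, q_{-2}=1, q_{-1}=0):
  i=0: a_0=12, p_0 = 12*1 + 0 = 12, q_0 = 12*0 + 1 = 1.
  i=1: a_1=6, p_1 = 6*12 + 1 = 73, q_1 = 6*1 + 0 = 6.
Check: 73^2 - 148*6^2 = 5329 - 5328 = 1, so (x, y) = (73, 6) solves the equation, and by the theorem it is the least positive solution.

(x, y) = (73, 6)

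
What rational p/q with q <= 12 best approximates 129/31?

25/6

Expand x = 129/31 as a continued fraction with the Euclidean algorithm:
  129 = 4*31 + 5, so a_0 = 4.
  31 = 6*5 + 1, so a_1 = 6.
  5 = 5*1 + 0, so a_2 = 5.
so x = [4; 6, 5].
Convergents (p_i = a_i*p_{i-1} + p_{i-2}, q_i = a_i*q_{i-1} + q_{i-2} with p_{-2}=0, p_{-1}=1, q_{-2}=1, q_{-1}=0), until the denominator exceeds 12:
  i=0: a_0=4, p_0 = 4*1 + 0 = 4, q_0 = 4*0 + 1 = 1.
  i=1: a_1=6, p_1 = 6*4 + 1 = 25, q_1 = 6*1 + 0 = 6.
  i=2: a_2=5, p_2 = 5*25 + 4 = 129, q_2 = 5*6 + 1 = 31.
q_2 = 31 > 12, so the last convergent with denominator <= 12 is p_1/q_1 = 25/6.
The closest fraction with denominator <= 12 is either p_1/q_1 or the intermediate fraction (k*p_1 + p_0)/(k*q_1 + q_0) with the largest k >= 1 whose denominator stays <= 12; these approach x as k grows, and every other convergent or intermediate fraction in range is farther away.
Largest k: floor((12 - q_0)/q_1) = floor((12 - 1)/6) = 1.
That gives (1*25 + 4)/(1*6 + 1) = 29/7.
Compare the errors: |x - 25/6| = |129*6 - 25*31|/(31*6) = 1/186, and |x - 29/7| = |129*7 - 29*31|/(31*7) = 4/217.
Cross-multiplying, 1*217 = 217 < 744 = 4*186, so 1/186 is smaller: the convergent 25/6 is closer to x than 29/7.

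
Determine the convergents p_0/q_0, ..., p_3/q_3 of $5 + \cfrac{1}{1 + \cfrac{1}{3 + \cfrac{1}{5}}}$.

Using the convergent recurrence p_i = a_i*p_{i-1} + p_{i-2}, q_i = a_i*q_{i-1} + q_{i-2} with p_{-2}=0, p_{-1}=1, q_{-2}=1, q_{-1}=0:
  i=0: a_0=5, p_0 = 5*1 + 0 = 5, q_0 = 5*0 + 1 = 1.
  i=1: a_1=1, p_1 = 1*5 + 1 = 6, q_1 = 1*1 + 0 = 1.
  i=2: a_2=3, p_2 = 3*6 + 5 = 23, q_2 = 3*1 + 1 = 4.
  i=3: a_3=5, p_3 = 5*23 + 6 = 121, q_3 = 5*4 + 1 = 21.

5/1, 6/1, 23/4, 121/21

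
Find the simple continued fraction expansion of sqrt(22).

Write x_i = (sqrt(22) + m_i)/d_i with (m_0, d_0) = (0, 1). a_0 = floor(sqrt(22)) = 4, since 4^2 = 16 <= 22 < 25 = 5^2.
Iterate m_{i+1} = d_i*a_i - m_i, d_{i+1} = (22 - m_{i+1}^2)/d_i, a_{i+1} = floor((a_0 + m_{i+1})/d_{i+1}):
  m_1 = 1*4 - 0 = 4, d_1 = (22 - 4^2)/1 = 6/1 = 6, a_1 = floor((4 + 4)/6) = 1.
  m_2 = 6*1 - 4 = 2, d_2 = (22 - 2^2)/6 = 18/6 = 3, a_2 = floor((4 + 2)/3) = 2.
  m_3 = 3*2 - 2 = 4, d_3 = (22 - 4^2)/3 = 6/3 = 2, a_3 = floor((4 + 4)/2) = 4.
  m_4 = 2*4 - 4 = 4, d_4 = (22 - 4^2)/2 = 6/2 = 3, a_4 = floor((4 + 4)/3) = 2.
  m_5 = 3*2 - 4 = 2, d_5 = (22 - 2^2)/3 = 18/3 = 6, a_5 = floor((4 + 2)/6) = 1.
  m_6 = 6*1 - 2 = 4, d_6 = (22 - 4^2)/6 = 6/6 = 1, a_6 = floor((4 + 4)/1) = 8.
  m_7 = 1*8 - 4 = 4, d_7 = (22 - 4^2)/1 = 6/1 = 6: (m_7, d_7) = (m_1, d_1) = (4, 6), so from here the quotients repeat a_1, ..., a_6; the period length is 6.
Hence the expansion of sqrt(22) is a_0 = 4 followed by the repeating block 1, 2, 4, 2, 1, 8 (period 6).

[4; (1, 2, 4, 2, 1, 8)]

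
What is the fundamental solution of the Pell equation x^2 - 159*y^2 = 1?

(x, y) = (1324, 105)

First expand sqrt(159) as a continued fraction. With x_i = (sqrt(159) + m_i)/d_i and (m_0, d_0) = (0, 1): a_0 = floor(sqrt(159)) = 12, since 12^2 = 144 <= 159 < 169 = 13^2.
Iterate m_{i+1} = d_i*a_i - m_i, d_{i+1} = (159 - m_{i+1}^2)/d_i, a_{i+1} = floor((a_0 + m_{i+1})/d_{i+1}):
  m_1 = 1*12 - 0 = 12, d_1 = (159 - 12^2)/1 = 15/1 = 15, a_1 = floor((12 + 12)/15) = 1.
  m_2 = 15*1 - 12 = 3, d_2 = (159 - 3^2)/15 = 150/15 = 10, a_2 = floor((12 + 3)/10) = 1.
  m_3 = 10*1 - 3 = 7, d_3 = (159 - 7^2)/10 = 110/10 = 11, a_3 = floor((12 + 7)/11) = 1.
  m_4 = 11*1 - 7 = 4, d_4 = (159 - 4^2)/11 = 143/11 = 13, a_4 = floor((12 + 4)/13) = 1.
  m_5 = 13*1 - 4 = 9, d_5 = (159 - 9^2)/13 = 78/13 = 6, a_5 = floor((12 + 9)/6) = 3.
  m_6 = 6*3 - 9 = 9, d_6 = (159 - 9^2)/6 = 78/6 = 13, a_6 = floor((12 + 9)/13) = 1.
  m_7 = 13*1 - 9 = 4, d_7 = (159 - 4^2)/13 = 143/13 = 11, a_7 = floor((12 + 4)/11) = 1.
  m_8 = 11*1 - 4 = 7, d_8 = (159 - 7^2)/11 = 110/11 = 10, a_8 = floor((12 + 7)/10) = 1.
  m_9 = 10*1 - 7 = 3, d_9 = (159 - 3^2)/10 = 150/10 = 15, a_9 = floor((12 + 3)/15) = 1.
  m_10 = 15*1 - 3 = 12, d_10 = (159 - 12^2)/15 = 15/15 = 1, a_10 = floor((12 + 12)/1) = 24.
  m_11 = 1*24 - 12 = 12, d_11 = (159 - 12^2)/1 = 15/1 = 15: (m_11, d_11) = (m_1, d_1) = (12, 15), so from here the quotients repeat a_1, ..., a_10; the period length is 10.
So sqrt(159) = [12; (1, 1, 1, 1, 3, 1, 1, 1, 1, 24)] with period length k = 10.
k is even, so the fundamental solution of x^2 - 159y^2 = 1 is (p_{k-1}, q_{k-1}) = (p_9, q_9); compute convergents through index 9.
Convergents (p_i = a_i*p_{i-1} + p_{i-2}, q_i = a_i*q_{i-1} + q_{i-2} with p_{-2}=0, p_{-1}=1, q_{-2}=1, q_{-1}=0):
  i=0: a_0=12, p_0 = 12*1 + 0 = 12, q_0 = 12*0 + 1 = 1.
  i=1: a_1=1, p_1 = 1*12 + 1 = 13, q_1 = 1*1 + 0 = 1.
  i=2: a_2=1, p_2 = 1*13 + 12 = 25, q_2 = 1*1 + 1 = 2.
  i=3: a_3=1, p_3 = 1*25 + 13 = 38, q_3 = 1*2 + 1 = 3.
  i=4: a_4=1, p_4 = 1*38 + 25 = 63, q_4 = 1*3 + 2 = 5.
  i=5: a_5=3, p_5 = 3*63 + 38 = 227, q_5 = 3*5 + 3 = 18.
  i=6: a_6=1, p_6 = 1*227 + 63 = 290, q_6 = 1*18 + 5 = 23.
  i=7: a_7=1, p_7 = 1*290 + 227 = 517, q_7 = 1*23 + 18 = 41.
  i=8: a_8=1, p_8 = 1*517 + 290 = 807, q_8 = 1*41 + 23 = 64.
  i=9: a_9=1, p_9 = 1*807 + 517 = 1324, q_9 = 1*64 + 41 = 105.
Check: 1324^2 - 159*105^2 = 1752976 - 1752975 = 1, so (x, y) = (1324, 105) solves the equation, and by the theorem it is the least positive solution.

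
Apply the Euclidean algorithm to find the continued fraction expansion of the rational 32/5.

Run the Euclidean algorithm on 32 and 5; the successive quotients are the partial quotients a_0, a_1, ... (each step inverts the fractional part left over by the previous one):
  32 = 6*5 + 2, so a_0 = 6.
  5 = 2*2 + 1, so a_1 = 2.
  2 = 2*1 + 0, so a_2 = 2.
The remainder reaches 0 after 3 divisions, so the expansion has 3 partial quotients, read off in order.

[6; 2, 2]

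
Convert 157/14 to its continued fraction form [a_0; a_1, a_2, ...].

Run the Euclidean algorithm on 157 and 14; the successive quotients are the partial quotients a_0, a_1, ... (each step inverts the fractional part left over by the previous one):
  157 = 11*14 + 3, so a_0 = 11.
  14 = 4*3 + 2, so a_1 = 4.
  3 = 1*2 + 1, so a_2 = 1.
  2 = 2*1 + 0, so a_3 = 2.
The remainder reaches 0 after 4 divisions, so the expansion has 4 partial quotients, read off in order.

[11; 4, 1, 2]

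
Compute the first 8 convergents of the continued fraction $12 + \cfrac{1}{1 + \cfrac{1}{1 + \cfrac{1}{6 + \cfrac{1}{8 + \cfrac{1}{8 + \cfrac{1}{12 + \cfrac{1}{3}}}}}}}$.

12/1, 13/1, 25/2, 163/13, 1329/106, 10795/861, 130869/10438, 403402/32175

Using the convergent recurrence p_i = a_i*p_{i-1} + p_{i-2}, q_i = a_i*q_{i-1} + q_{i-2} with p_{-2}=0, p_{-1}=1, q_{-2}=1, q_{-1}=0:
  i=0: a_0=12, p_0 = 12*1 + 0 = 12, q_0 = 12*0 + 1 = 1.
  i=1: a_1=1, p_1 = 1*12 + 1 = 13, q_1 = 1*1 + 0 = 1.
  i=2: a_2=1, p_2 = 1*13 + 12 = 25, q_2 = 1*1 + 1 = 2.
  i=3: a_3=6, p_3 = 6*25 + 13 = 163, q_3 = 6*2 + 1 = 13.
  i=4: a_4=8, p_4 = 8*163 + 25 = 1329, q_4 = 8*13 + 2 = 106.
  i=5: a_5=8, p_5 = 8*1329 + 163 = 10795, q_5 = 8*106 + 13 = 861.
  i=6: a_6=12, p_6 = 12*10795 + 1329 = 130869, q_6 = 12*861 + 106 = 10438.
  i=7: a_7=3, p_7 = 3*130869 + 10795 = 403402, q_7 = 3*10438 + 861 = 32175.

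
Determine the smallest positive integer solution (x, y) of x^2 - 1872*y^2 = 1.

(x, y) = (649, 15)

First expand sqrt(1872) as a continued fraction. With x_i = (sqrt(1872) + m_i)/d_i and (m_0, d_0) = (0, 1): a_0 = floor(sqrt(1872)) = 43, since 43^2 = 1849 <= 1872 < 1936 = 44^2.
Iterate m_{i+1} = d_i*a_i - m_i, d_{i+1} = (1872 - m_{i+1}^2)/d_i, a_{i+1} = floor((a_0 + m_{i+1})/d_{i+1}):
  m_1 = 1*43 - 0 = 43, d_1 = (1872 - 43^2)/1 = 23/1 = 23, a_1 = floor((43 + 43)/23) = 3.
  m_2 = 23*3 - 43 = 26, d_2 = (1872 - 26^2)/23 = 1196/23 = 52, a_2 = floor((43 + 26)/52) = 1.
  m_3 = 52*1 - 26 = 26, d_3 = (1872 - 26^2)/52 = 1196/52 = 23, a_3 = floor((43 + 26)/23) = 3.
  m_4 = 23*3 - 26 = 43, d_4 = (1872 - 43^2)/23 = 23/23 = 1, a_4 = floor((43 + 43)/1) = 86.
  m_5 = 1*86 - 43 = 43, d_5 = (1872 - 43^2)/1 = 23/1 = 23: (m_5, d_5) = (m_1, d_1) = (43, 23), so from here the quotients repeat a_1, ..., a_4; the period length is 4.
So sqrt(1872) = [43; (3, 1, 3, 86)] with period length k = 4.
k is even, so the fundamental solution of x^2 - 1872y^2 = 1 is (p_{k-1}, q_{k-1}) = (p_3, q_3); compute convergents through index 3.
Convergents (p_i = a_i*p_{i-1} + p_{i-2}, q_i = a_i*q_{i-1} + q_{i-2} with p_{-2}=0, p_{-1}=1, q_{-2}=1, q_{-1}=0):
  i=0: a_0=43, p_0 = 43*1 + 0 = 43, q_0 = 43*0 + 1 = 1.
  i=1: a_1=3, p_1 = 3*43 + 1 = 130, q_1 = 3*1 + 0 = 3.
  i=2: a_2=1, p_2 = 1*130 + 43 = 173, q_2 = 1*3 + 1 = 4.
  i=3: a_3=3, p_3 = 3*173 + 130 = 649, q_3 = 3*4 + 3 = 15.
Check: 649^2 - 1872*15^2 = 421201 - 421200 = 1, so (x, y) = (649, 15) solves the equation, and by the theorem it is the least positive solution.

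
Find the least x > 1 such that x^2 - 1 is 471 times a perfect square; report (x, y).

First expand sqrt(471) as a continued fraction. With x_i = (sqrt(471) + m_i)/d_i and (m_0, d_0) = (0, 1): a_0 = floor(sqrt(471)) = 21, since 21^2 = 441 <= 471 < 484 = 22^2.
Iterate m_{i+1} = d_i*a_i - m_i, d_{i+1} = (471 - m_{i+1}^2)/d_i, a_{i+1} = floor((a_0 + m_{i+1})/d_{i+1}):
  m_1 = 1*21 - 0 = 21, d_1 = (471 - 21^2)/1 = 30/1 = 30, a_1 = floor((21 + 21)/30) = 1.
  m_2 = 30*1 - 21 = 9, d_2 = (471 - 9^2)/30 = 390/30 = 13, a_2 = floor((21 + 9)/13) = 2.
  m_3 = 13*2 - 9 = 17, d_3 = (471 - 17^2)/13 = 182/13 = 14, a_3 = floor((21 + 17)/14) = 2.
  m_4 = 14*2 - 17 = 11, d_4 = (471 - 11^2)/14 = 350/14 = 25, a_4 = floor((21 + 11)/25) = 1.
  m_5 = 25*1 - 11 = 14, d_5 = (471 - 14^2)/25 = 275/25 = 11, a_5 = floor((21 + 14)/11) = 3.
  m_6 = 11*3 - 14 = 19, d_6 = (471 - 19^2)/11 = 110/11 = 10, a_6 = floor((21 + 19)/10) = 4.
  m_7 = 10*4 - 19 = 21, d_7 = (471 - 21^2)/10 = 30/10 = 3, a_7 = floor((21 + 21)/3) = 14.
  m_8 = 3*14 - 21 = 21, d_8 = (471 - 21^2)/3 = 30/3 = 10, a_8 = floor((21 + 21)/10) = 4.
  m_9 = 10*4 - 21 = 19, d_9 = (471 - 19^2)/10 = 110/10 = 11, a_9 = floor((21 + 19)/11) = 3.
  m_10 = 11*3 - 19 = 14, d_10 = (471 - 14^2)/11 = 275/11 = 25, a_10 = floor((21 + 14)/25) = 1.
  m_11 = 25*1 - 14 = 11, d_11 = (471 - 11^2)/25 = 350/25 = 14, a_11 = floor((21 + 11)/14) = 2.
  m_12 = 14*2 - 11 = 17, d_12 = (471 - 17^2)/14 = 182/14 = 13, a_12 = floor((21 + 17)/13) = 2.
  m_13 = 13*2 - 17 = 9, d_13 = (471 - 9^2)/13 = 390/13 = 30, a_13 = floor((21 + 9)/30) = 1.
  m_14 = 30*1 - 9 = 21, d_14 = (471 - 21^2)/30 = 30/30 = 1, a_14 = floor((21 + 21)/1) = 42.
  m_15 = 1*42 - 21 = 21, d_15 = (471 - 21^2)/1 = 30/1 = 30: (m_15, d_15) = (m_1, d_1) = (21, 30), so from here the quotients repeat a_1, ..., a_14; the period length is 14.
So sqrt(471) = [21; (1, 2, 2, 1, 3, 4, 14, 4, 3, 1, 2, 2, 1, 42)] with period length k = 14.
k is even, so the fundamental solution of x^2 - 471y^2 = 1 is (p_{k-1}, q_{k-1}) = (p_13, q_13); compute convergents through index 13.
Convergents (p_i = a_i*p_{i-1} + p_{i-2}, q_i = a_i*q_{i-1} + q_{i-2} with p_{-2}=0, p_{-1}=1, q_{-2}=1, q_{-1}=0):
  i=0: a_0=21, p_0 = 21*1 + 0 = 21, q_0 = 21*0 + 1 = 1.
  i=1: a_1=1, p_1 = 1*21 + 1 = 22, q_1 = 1*1 + 0 = 1.
  i=2: a_2=2, p_2 = 2*22 + 21 = 65, q_2 = 2*1 + 1 = 3.
  i=3: a_3=2, p_3 = 2*65 + 22 = 152, q_3 = 2*3 + 1 = 7.
  i=4: a_4=1, p_4 = 1*152 + 65 = 217, q_4 = 1*7 + 3 = 10.
  i=5: a_5=3, p_5 = 3*217 + 152 = 803, q_5 = 3*10 + 7 = 37.
  i=6: a_6=4, p_6 = 4*803 + 217 = 3429, q_6 = 4*37 + 10 = 158.
  i=7: a_7=14, p_7 = 14*3429 + 803 = 48809, q_7 = 14*158 + 37 = 2249.
  i=8: a_8=4, p_8 = 4*48809 + 3429 = 198665, q_8 = 4*2249 + 158 = 9154.
  i=9: a_9=3, p_9 = 3*198665 + 48809 = 644804, q_9 = 3*9154 + 2249 = 29711.
  i=10: a_10=1, p_10 = 1*644804 + 198665 = 843469, q_10 = 1*29711 + 9154 = 38865.
  i=11: a_11=2, p_11 = 2*843469 + 644804 = 2331742, q_11 = 2*38865 + 29711 = 107441.
  i=12: a_12=2, p_12 = 2*2331742 + 843469 = 5506953, q_12 = 2*107441 + 38865 = 253747.
  i=13: a_13=1, p_13 = 1*5506953 + 2331742 = 7838695, q_13 = 1*253747 + 107441 = 361188.
Check: 7838695^2 - 471*361188^2 = 61445139303025 - 61445139303024 = 1, so (x, y) = (7838695, 361188) solves the equation, and by the theorem it is the least positive solution.

(x, y) = (7838695, 361188)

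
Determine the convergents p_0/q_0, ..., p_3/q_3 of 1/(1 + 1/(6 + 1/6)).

Using the convergent recurrence p_i = a_i*p_{i-1} + p_{i-2}, q_i = a_i*q_{i-1} + q_{i-2} with p_{-2}=0, p_{-1}=1, q_{-2}=1, q_{-1}=0:
  i=0: a_0=0, p_0 = 0*1 + 0 = 0, q_0 = 0*0 + 1 = 1.
  i=1: a_1=1, p_1 = 1*0 + 1 = 1, q_1 = 1*1 + 0 = 1.
  i=2: a_2=6, p_2 = 6*1 + 0 = 6, q_2 = 6*1 + 1 = 7.
  i=3: a_3=6, p_3 = 6*6 + 1 = 37, q_3 = 6*7 + 1 = 43.

0/1, 1/1, 6/7, 37/43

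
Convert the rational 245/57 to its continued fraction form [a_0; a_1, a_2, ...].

[4; 3, 2, 1, 5]

Run the Euclidean algorithm on 245 and 57; the successive quotients are the partial quotients a_0, a_1, ... (each step inverts the fractional part left over by the previous one):
  245 = 4*57 + 17, so a_0 = 4.
  57 = 3*17 + 6, so a_1 = 3.
  17 = 2*6 + 5, so a_2 = 2.
  6 = 1*5 + 1, so a_3 = 1.
  5 = 5*1 + 0, so a_4 = 5.
The remainder reaches 0 after 5 divisions, so the expansion has 5 partial quotients, read off in order.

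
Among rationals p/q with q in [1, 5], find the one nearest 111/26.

17/4

Expand x = 111/26 as a continued fraction with the Euclidean algorithm:
  111 = 4*26 + 7, so a_0 = 4.
  26 = 3*7 + 5, so a_1 = 3.
  7 = 1*5 + 2, so a_2 = 1.
  5 = 2*2 + 1, so a_3 = 2.
  2 = 2*1 + 0, so a_4 = 2.
so x = [4; 3, 1, 2, 2].
Convergents (p_i = a_i*p_{i-1} + p_{i-2}, q_i = a_i*q_{i-1} + q_{i-2} with p_{-2}=0, p_{-1}=1, q_{-2}=1, q_{-1}=0), until the denominator exceeds 5:
  i=0: a_0=4, p_0 = 4*1 + 0 = 4, q_0 = 4*0 + 1 = 1.
  i=1: a_1=3, p_1 = 3*4 + 1 = 13, q_1 = 3*1 + 0 = 3.
  i=2: a_2=1, p_2 = 1*13 + 4 = 17, q_2 = 1*3 + 1 = 4.
  i=3: a_3=2, p_3 = 2*17 + 13 = 47, q_3 = 2*4 + 3 = 11.
q_3 = 11 > 5, so the last convergent with denominator <= 5 is p_2/q_2 = 17/4.
The closest fraction with denominator <= 5 is either p_2/q_2 or the intermediate fraction (k*p_2 + p_1)/(k*q_2 + q_1) with the largest k >= 1 whose denominator stays <= 5; these approach x as k grows, and every other convergent or intermediate fraction in range is farther away.
Largest k: floor((5 - q_1)/q_2) = floor((5 - 3)/4) = 0.
Since k = 0, no intermediate fraction beyond p_2/q_2 has denominator <= 5, so the convergent 17/4 is the closest (its error is |111*4 - 17*26|/(26*4) = 2/104).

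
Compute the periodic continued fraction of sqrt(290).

Write x_i = (sqrt(290) + m_i)/d_i with (m_0, d_0) = (0, 1). a_0 = floor(sqrt(290)) = 17, since 17^2 = 289 <= 290 < 324 = 18^2.
Iterate m_{i+1} = d_i*a_i - m_i, d_{i+1} = (290 - m_{i+1}^2)/d_i, a_{i+1} = floor((a_0 + m_{i+1})/d_{i+1}):
  m_1 = 1*17 - 0 = 17, d_1 = (290 - 17^2)/1 = 1/1 = 1, a_1 = floor((17 + 17)/1) = 34.
  m_2 = 1*34 - 17 = 17, d_2 = (290 - 17^2)/1 = 1/1 = 1: (m_2, d_2) = (m_1, d_1) = (17, 1), so from here the quotient a_1 repeats; the period length is 1.
Hence the expansion of sqrt(290) is a_0 = 17 followed by the repeating block 34 (period 1).

[17; (34)]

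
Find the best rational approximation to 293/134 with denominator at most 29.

Expand x = 293/134 as a continued fraction with the Euclidean algorithm:
  293 = 2*134 + 25, so a_0 = 2.
  134 = 5*25 + 9, so a_1 = 5.
  25 = 2*9 + 7, so a_2 = 2.
  9 = 1*7 + 2, so a_3 = 1.
  7 = 3*2 + 1, so a_4 = 3.
  2 = 2*1 + 0, so a_5 = 2.
so x = [2; 5, 2, 1, 3, 2].
Convergents (p_i = a_i*p_{i-1} + p_{i-2}, q_i = a_i*q_{i-1} + q_{i-2} with p_{-2}=0, p_{-1}=1, q_{-2}=1, q_{-1}=0), until the denominator exceeds 29:
  i=0: a_0=2, p_0 = 2*1 + 0 = 2, q_0 = 2*0 + 1 = 1.
  i=1: a_1=5, p_1 = 5*2 + 1 = 11, q_1 = 5*1 + 0 = 5.
  i=2: a_2=2, p_2 = 2*11 + 2 = 24, q_2 = 2*5 + 1 = 11.
  i=3: a_3=1, p_3 = 1*24 + 11 = 35, q_3 = 1*11 + 5 = 16.
  i=4: a_4=3, p_4 = 3*35 + 24 = 129, q_4 = 3*16 + 11 = 59.
q_4 = 59 > 29, so the last convergent with denominator <= 29 is p_3/q_3 = 35/16.
The closest fraction with denominator <= 29 is either p_3/q_3 or the intermediate fraction (k*p_3 + p_2)/(k*q_3 + q_2) with the largest k >= 1 whose denominator stays <= 29; these approach x as k grows, and every other convergent or intermediate fraction in range is farther away.
Largest k: floor((29 - q_2)/q_3) = floor((29 - 11)/16) = 1.
That gives (1*35 + 24)/(1*16 + 11) = 59/27.
Compare the errors: |x - 35/16| = |293*16 - 35*134|/(134*16) = 2/2144, and |x - 59/27| = |293*27 - 59*134|/(134*27) = 5/3618.
Cross-multiplying, 2*3618 = 7236 < 10720 = 5*2144, so 2/2144 is smaller: the convergent 35/16 is closer to x than 59/27.

35/16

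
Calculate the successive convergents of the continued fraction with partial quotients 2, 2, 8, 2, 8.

2/1, 5/2, 42/17, 89/36, 754/305

Using the convergent recurrence p_i = a_i*p_{i-1} + p_{i-2}, q_i = a_i*q_{i-1} + q_{i-2} with p_{-2}=0, p_{-1}=1, q_{-2}=1, q_{-1}=0:
  i=0: a_0=2, p_0 = 2*1 + 0 = 2, q_0 = 2*0 + 1 = 1.
  i=1: a_1=2, p_1 = 2*2 + 1 = 5, q_1 = 2*1 + 0 = 2.
  i=2: a_2=8, p_2 = 8*5 + 2 = 42, q_2 = 8*2 + 1 = 17.
  i=3: a_3=2, p_3 = 2*42 + 5 = 89, q_3 = 2*17 + 2 = 36.
  i=4: a_4=8, p_4 = 8*89 + 42 = 754, q_4 = 8*36 + 17 = 305.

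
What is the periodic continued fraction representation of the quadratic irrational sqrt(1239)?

Write x_i = (sqrt(1239) + m_i)/d_i with (m_0, d_0) = (0, 1). a_0 = floor(sqrt(1239)) = 35, since 35^2 = 1225 <= 1239 < 1296 = 36^2.
Iterate m_{i+1} = d_i*a_i - m_i, d_{i+1} = (1239 - m_{i+1}^2)/d_i, a_{i+1} = floor((a_0 + m_{i+1})/d_{i+1}):
  m_1 = 1*35 - 0 = 35, d_1 = (1239 - 35^2)/1 = 14/1 = 14, a_1 = floor((35 + 35)/14) = 5.
  m_2 = 14*5 - 35 = 35, d_2 = (1239 - 35^2)/14 = 14/14 = 1, a_2 = floor((35 + 35)/1) = 70.
  m_3 = 1*70 - 35 = 35, d_3 = (1239 - 35^2)/1 = 14/1 = 14: (m_3, d_3) = (m_1, d_1) = (35, 14), so from here the quotients repeat a_1, a_2; the period length is 2.
Hence the expansion of sqrt(1239) is a_0 = 35 followed by the repeating block 5, 70 (period 2).

[35; (5, 70)]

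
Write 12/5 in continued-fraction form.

Run the Euclidean algorithm on 12 and 5; the successive quotients are the partial quotients a_0, a_1, ... (each step inverts the fractional part left over by the previous one):
  12 = 2*5 + 2, so a_0 = 2.
  5 = 2*2 + 1, so a_1 = 2.
  2 = 2*1 + 0, so a_2 = 2.
The remainder reaches 0 after 3 divisions, so the expansion has 3 partial quotients, read off in order.

[2; 2, 2]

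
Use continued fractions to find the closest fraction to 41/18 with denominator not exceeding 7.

16/7

Expand x = 41/18 as a continued fraction with the Euclidean algorithm:
  41 = 2*18 + 5, so a_0 = 2.
  18 = 3*5 + 3, so a_1 = 3.
  5 = 1*3 + 2, so a_2 = 1.
  3 = 1*2 + 1, so a_3 = 1.
  2 = 2*1 + 0, so a_4 = 2.
so x = [2; 3, 1, 1, 2].
Convergents (p_i = a_i*p_{i-1} + p_{i-2}, q_i = a_i*q_{i-1} + q_{i-2} with p_{-2}=0, p_{-1}=1, q_{-2}=1, q_{-1}=0), until the denominator exceeds 7:
  i=0: a_0=2, p_0 = 2*1 + 0 = 2, q_0 = 2*0 + 1 = 1.
  i=1: a_1=3, p_1 = 3*2 + 1 = 7, q_1 = 3*1 + 0 = 3.
  i=2: a_2=1, p_2 = 1*7 + 2 = 9, q_2 = 1*3 + 1 = 4.
  i=3: a_3=1, p_3 = 1*9 + 7 = 16, q_3 = 1*4 + 3 = 7.
  i=4: a_4=2, p_4 = 2*16 + 9 = 41, q_4 = 2*7 + 4 = 18.
q_4 = 18 > 7, so the last convergent with denominator <= 7 is p_3/q_3 = 16/7.
The closest fraction with denominator <= 7 is either p_3/q_3 or the intermediate fraction (k*p_3 + p_2)/(k*q_3 + q_2) with the largest k >= 1 whose denominator stays <= 7; these approach x as k grows, and every other convergent or intermediate fraction in range is farther away.
Largest k: floor((7 - q_2)/q_3) = floor((7 - 4)/7) = 0.
Since k = 0, no intermediate fraction beyond p_3/q_3 has denominator <= 7, so the convergent 16/7 is the closest (its error is |41*7 - 16*18|/(18*7) = 1/126).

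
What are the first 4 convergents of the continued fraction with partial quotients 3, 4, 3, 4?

Using the convergent recurrence p_i = a_i*p_{i-1} + p_{i-2}, q_i = a_i*q_{i-1} + q_{i-2} with p_{-2}=0, p_{-1}=1, q_{-2}=1, q_{-1}=0:
  i=0: a_0=3, p_0 = 3*1 + 0 = 3, q_0 = 3*0 + 1 = 1.
  i=1: a_1=4, p_1 = 4*3 + 1 = 13, q_1 = 4*1 + 0 = 4.
  i=2: a_2=3, p_2 = 3*13 + 3 = 42, q_2 = 3*4 + 1 = 13.
  i=3: a_3=4, p_3 = 4*42 + 13 = 181, q_3 = 4*13 + 4 = 56.

3/1, 13/4, 42/13, 181/56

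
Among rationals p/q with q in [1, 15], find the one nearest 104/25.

Expand x = 104/25 as a continued fraction with the Euclidean algorithm:
  104 = 4*25 + 4, so a_0 = 4.
  25 = 6*4 + 1, so a_1 = 6.
  4 = 4*1 + 0, so a_2 = 4.
so x = [4; 6, 4].
Convergents (p_i = a_i*p_{i-1} + p_{i-2}, q_i = a_i*q_{i-1} + q_{i-2} with p_{-2}=0, p_{-1}=1, q_{-2}=1, q_{-1}=0), until the denominator exceeds 15:
  i=0: a_0=4, p_0 = 4*1 + 0 = 4, q_0 = 4*0 + 1 = 1.
  i=1: a_1=6, p_1 = 6*4 + 1 = 25, q_1 = 6*1 + 0 = 6.
  i=2: a_2=4, p_2 = 4*25 + 4 = 104, q_2 = 4*6 + 1 = 25.
q_2 = 25 > 15, so the last convergent with denominator <= 15 is p_1/q_1 = 25/6.
The closest fraction with denominator <= 15 is either p_1/q_1 or the intermediate fraction (k*p_1 + p_0)/(k*q_1 + q_0) with the largest k >= 1 whose denominator stays <= 15; these approach x as k grows, and every other convergent or intermediate fraction in range is farther away.
Largest k: floor((15 - q_0)/q_1) = floor((15 - 1)/6) = 2.
That gives (2*25 + 4)/(2*6 + 1) = 54/13.
Compare the errors: |x - 25/6| = |104*6 - 25*25|/(25*6) = 1/150, and |x - 54/13| = |104*13 - 54*25|/(25*13) = 2/325.
Cross-multiplying, 2*150 = 300 < 325 = 1*325, so 2/325 is smaller: the intermediate fraction 54/13 is closer to x than 25/6.

54/13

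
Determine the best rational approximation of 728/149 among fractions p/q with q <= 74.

171/35

Expand x = 728/149 as a continued fraction with the Euclidean algorithm:
  728 = 4*149 + 132, so a_0 = 4.
  149 = 1*132 + 17, so a_1 = 1.
  132 = 7*17 + 13, so a_2 = 7.
  17 = 1*13 + 4, so a_3 = 1.
  13 = 3*4 + 1, so a_4 = 3.
  4 = 4*1 + 0, so a_5 = 4.
so x = [4; 1, 7, 1, 3, 4].
Convergents (p_i = a_i*p_{i-1} + p_{i-2}, q_i = a_i*q_{i-1} + q_{i-2} with p_{-2}=0, p_{-1}=1, q_{-2}=1, q_{-1}=0), until the denominator exceeds 74:
  i=0: a_0=4, p_0 = 4*1 + 0 = 4, q_0 = 4*0 + 1 = 1.
  i=1: a_1=1, p_1 = 1*4 + 1 = 5, q_1 = 1*1 + 0 = 1.
  i=2: a_2=7, p_2 = 7*5 + 4 = 39, q_2 = 7*1 + 1 = 8.
  i=3: a_3=1, p_3 = 1*39 + 5 = 44, q_3 = 1*8 + 1 = 9.
  i=4: a_4=3, p_4 = 3*44 + 39 = 171, q_4 = 3*9 + 8 = 35.
  i=5: a_5=4, p_5 = 4*171 + 44 = 728, q_5 = 4*35 + 9 = 149.
q_5 = 149 > 74, so the last convergent with denominator <= 74 is p_4/q_4 = 171/35.
The closest fraction with denominator <= 74 is either p_4/q_4 or the intermediate fraction (k*p_4 + p_3)/(k*q_4 + q_3) with the largest k >= 1 whose denominator stays <= 74; these approach x as k grows, and every other convergent or intermediate fraction in range is farther away.
Largest k: floor((74 - q_3)/q_4) = floor((74 - 9)/35) = 1.
That gives (1*171 + 44)/(1*35 + 9) = 215/44.
Compare the errors: |x - 171/35| = |728*35 - 171*149|/(149*35) = 1/5215, and |x - 215/44| = |728*44 - 215*149|/(149*44) = 3/6556.
Cross-multiplying, 1*6556 = 6556 < 15645 = 3*5215, so 1/5215 is smaller: the convergent 171/35 is closer to x than 215/44.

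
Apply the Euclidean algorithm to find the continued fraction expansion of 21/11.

[1; 1, 10]

Run the Euclidean algorithm on 21 and 11; the successive quotients are the partial quotients a_0, a_1, ... (each step inverts the fractional part left over by the previous one):
  21 = 1*11 + 10, so a_0 = 1.
  11 = 1*10 + 1, so a_1 = 1.
  10 = 10*1 + 0, so a_2 = 10.
The remainder reaches 0 after 3 divisions, so the expansion has 3 partial quotients, read off in order.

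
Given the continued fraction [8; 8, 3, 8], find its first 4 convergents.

8/1, 65/8, 203/25, 1689/208

Using the convergent recurrence p_i = a_i*p_{i-1} + p_{i-2}, q_i = a_i*q_{i-1} + q_{i-2} with p_{-2}=0, p_{-1}=1, q_{-2}=1, q_{-1}=0:
  i=0: a_0=8, p_0 = 8*1 + 0 = 8, q_0 = 8*0 + 1 = 1.
  i=1: a_1=8, p_1 = 8*8 + 1 = 65, q_1 = 8*1 + 0 = 8.
  i=2: a_2=3, p_2 = 3*65 + 8 = 203, q_2 = 3*8 + 1 = 25.
  i=3: a_3=8, p_3 = 8*203 + 65 = 1689, q_3 = 8*25 + 8 = 208.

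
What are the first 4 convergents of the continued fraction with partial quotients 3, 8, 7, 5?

3/1, 25/8, 178/57, 915/293

Using the convergent recurrence p_i = a_i*p_{i-1} + p_{i-2}, q_i = a_i*q_{i-1} + q_{i-2} with p_{-2}=0, p_{-1}=1, q_{-2}=1, q_{-1}=0:
  i=0: a_0=3, p_0 = 3*1 + 0 = 3, q_0 = 3*0 + 1 = 1.
  i=1: a_1=8, p_1 = 8*3 + 1 = 25, q_1 = 8*1 + 0 = 8.
  i=2: a_2=7, p_2 = 7*25 + 3 = 178, q_2 = 7*8 + 1 = 57.
  i=3: a_3=5, p_3 = 5*178 + 25 = 915, q_3 = 5*57 + 8 = 293.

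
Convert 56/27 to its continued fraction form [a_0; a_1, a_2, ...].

[2; 13, 2]

Run the Euclidean algorithm on 56 and 27; the successive quotients are the partial quotients a_0, a_1, ... (each step inverts the fractional part left over by the previous one):
  56 = 2*27 + 2, so a_0 = 2.
  27 = 13*2 + 1, so a_1 = 13.
  2 = 2*1 + 0, so a_2 = 2.
The remainder reaches 0 after 3 divisions, so the expansion has 3 partial quotients, read off in order.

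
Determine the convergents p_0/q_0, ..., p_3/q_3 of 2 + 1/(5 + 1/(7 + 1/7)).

Using the convergent recurrence p_i = a_i*p_{i-1} + p_{i-2}, q_i = a_i*q_{i-1} + q_{i-2} with p_{-2}=0, p_{-1}=1, q_{-2}=1, q_{-1}=0:
  i=0: a_0=2, p_0 = 2*1 + 0 = 2, q_0 = 2*0 + 1 = 1.
  i=1: a_1=5, p_1 = 5*2 + 1 = 11, q_1 = 5*1 + 0 = 5.
  i=2: a_2=7, p_2 = 7*11 + 2 = 79, q_2 = 7*5 + 1 = 36.
  i=3: a_3=7, p_3 = 7*79 + 11 = 564, q_3 = 7*36 + 5 = 257.

2/1, 11/5, 79/36, 564/257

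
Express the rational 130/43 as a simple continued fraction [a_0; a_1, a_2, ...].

[3; 43]

Run the Euclidean algorithm on 130 and 43; the successive quotients are the partial quotients a_0, a_1, ... (each step inverts the fractional part left over by the previous one):
  130 = 3*43 + 1, so a_0 = 3.
  43 = 43*1 + 0, so a_1 = 43.
The remainder reaches 0 after 2 divisions, so the expansion has 2 partial quotients, read off in order.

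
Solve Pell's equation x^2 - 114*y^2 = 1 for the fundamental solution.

First expand sqrt(114) as a continued fraction. With x_i = (sqrt(114) + m_i)/d_i and (m_0, d_0) = (0, 1): a_0 = floor(sqrt(114)) = 10, since 10^2 = 100 <= 114 < 121 = 11^2.
Iterate m_{i+1} = d_i*a_i - m_i, d_{i+1} = (114 - m_{i+1}^2)/d_i, a_{i+1} = floor((a_0 + m_{i+1})/d_{i+1}):
  m_1 = 1*10 - 0 = 10, d_1 = (114 - 10^2)/1 = 14/1 = 14, a_1 = floor((10 + 10)/14) = 1.
  m_2 = 14*1 - 10 = 4, d_2 = (114 - 4^2)/14 = 98/14 = 7, a_2 = floor((10 + 4)/7) = 2.
  m_3 = 7*2 - 4 = 10, d_3 = (114 - 10^2)/7 = 14/7 = 2, a_3 = floor((10 + 10)/2) = 10.
  m_4 = 2*10 - 10 = 10, d_4 = (114 - 10^2)/2 = 14/2 = 7, a_4 = floor((10 + 10)/7) = 2.
  m_5 = 7*2 - 10 = 4, d_5 = (114 - 4^2)/7 = 98/7 = 14, a_5 = floor((10 + 4)/14) = 1.
  m_6 = 14*1 - 4 = 10, d_6 = (114 - 10^2)/14 = 14/14 = 1, a_6 = floor((10 + 10)/1) = 20.
  m_7 = 1*20 - 10 = 10, d_7 = (114 - 10^2)/1 = 14/1 = 14: (m_7, d_7) = (m_1, d_1) = (10, 14), so from here the quotients repeat a_1, ..., a_6; the period length is 6.
So sqrt(114) = [10; (1, 2, 10, 2, 1, 20)] with period length k = 6.
k is even, so the fundamental solution of x^2 - 114y^2 = 1 is (p_{k-1}, q_{k-1}) = (p_5, q_5); compute convergents through index 5.
Convergents (p_i = a_i*p_{i-1} + p_{i-2}, q_i = a_i*q_{i-1} + q_{i-2} with p_{-2}=0, p_{-1}=1, q_{-2}=1, q_{-1}=0):
  i=0: a_0=10, p_0 = 10*1 + 0 = 10, q_0 = 10*0 + 1 = 1.
  i=1: a_1=1, p_1 = 1*10 + 1 = 11, q_1 = 1*1 + 0 = 1.
  i=2: a_2=2, p_2 = 2*11 + 10 = 32, q_2 = 2*1 + 1 = 3.
  i=3: a_3=10, p_3 = 10*32 + 11 = 331, q_3 = 10*3 + 1 = 31.
  i=4: a_4=2, p_4 = 2*331 + 32 = 694, q_4 = 2*31 + 3 = 65.
  i=5: a_5=1, p_5 = 1*694 + 331 = 1025, q_5 = 1*65 + 31 = 96.
Check: 1025^2 - 114*96^2 = 1050625 - 1050624 = 1, so (x, y) = (1025, 96) solves the equation, and by the theorem it is the least positive solution.

(x, y) = (1025, 96)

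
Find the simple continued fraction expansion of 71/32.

[2; 4, 1, 1, 3]

Run the Euclidean algorithm on 71 and 32; the successive quotients are the partial quotients a_0, a_1, ... (each step inverts the fractional part left over by the previous one):
  71 = 2*32 + 7, so a_0 = 2.
  32 = 4*7 + 4, so a_1 = 4.
  7 = 1*4 + 3, so a_2 = 1.
  4 = 1*3 + 1, so a_3 = 1.
  3 = 3*1 + 0, so a_4 = 3.
The remainder reaches 0 after 5 divisions, so the expansion has 5 partial quotients, read off in order.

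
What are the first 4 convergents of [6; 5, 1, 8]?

Using the convergent recurrence p_i = a_i*p_{i-1} + p_{i-2}, q_i = a_i*q_{i-1} + q_{i-2} with p_{-2}=0, p_{-1}=1, q_{-2}=1, q_{-1}=0:
  i=0: a_0=6, p_0 = 6*1 + 0 = 6, q_0 = 6*0 + 1 = 1.
  i=1: a_1=5, p_1 = 5*6 + 1 = 31, q_1 = 5*1 + 0 = 5.
  i=2: a_2=1, p_2 = 1*31 + 6 = 37, q_2 = 1*5 + 1 = 6.
  i=3: a_3=8, p_3 = 8*37 + 31 = 327, q_3 = 8*6 + 5 = 53.

6/1, 31/5, 37/6, 327/53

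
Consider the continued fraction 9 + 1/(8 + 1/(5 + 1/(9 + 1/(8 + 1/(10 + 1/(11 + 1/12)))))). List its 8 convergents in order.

Using the convergent recurrence p_i = a_i*p_{i-1} + p_{i-2}, q_i = a_i*q_{i-1} + q_{i-2} with p_{-2}=0, p_{-1}=1, q_{-2}=1, q_{-1}=0:
  i=0: a_0=9, p_0 = 9*1 + 0 = 9, q_0 = 9*0 + 1 = 1.
  i=1: a_1=8, p_1 = 8*9 + 1 = 73, q_1 = 8*1 + 0 = 8.
  i=2: a_2=5, p_2 = 5*73 + 9 = 374, q_2 = 5*8 + 1 = 41.
  i=3: a_3=9, p_3 = 9*374 + 73 = 3439, q_3 = 9*41 + 8 = 377.
  i=4: a_4=8, p_4 = 8*3439 + 374 = 27886, q_4 = 8*377 + 41 = 3057.
  i=5: a_5=10, p_5 = 10*27886 + 3439 = 282299, q_5 = 10*3057 + 377 = 30947.
  i=6: a_6=11, p_6 = 11*282299 + 27886 = 3133175, q_6 = 11*30947 + 3057 = 343474.
  i=7: a_7=12, p_7 = 12*3133175 + 282299 = 37880399, q_7 = 12*343474 + 30947 = 4152635.

9/1, 73/8, 374/41, 3439/377, 27886/3057, 282299/30947, 3133175/343474, 37880399/4152635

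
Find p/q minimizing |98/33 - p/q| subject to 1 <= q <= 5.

3/1

Expand x = 98/33 as a continued fraction with the Euclidean algorithm:
  98 = 2*33 + 32, so a_0 = 2.
  33 = 1*32 + 1, so a_1 = 1.
  32 = 32*1 + 0, so a_2 = 32.
so x = [2; 1, 32].
Convergents (p_i = a_i*p_{i-1} + p_{i-2}, q_i = a_i*q_{i-1} + q_{i-2} with p_{-2}=0, p_{-1}=1, q_{-2}=1, q_{-1}=0), until the denominator exceeds 5:
  i=0: a_0=2, p_0 = 2*1 + 0 = 2, q_0 = 2*0 + 1 = 1.
  i=1: a_1=1, p_1 = 1*2 + 1 = 3, q_1 = 1*1 + 0 = 1.
  i=2: a_2=32, p_2 = 32*3 + 2 = 98, q_2 = 32*1 + 1 = 33.
q_2 = 33 > 5, so the last convergent with denominator <= 5 is p_1/q_1 = 3/1.
The closest fraction with denominator <= 5 is either p_1/q_1 or the intermediate fraction (k*p_1 + p_0)/(k*q_1 + q_0) with the largest k >= 1 whose denominator stays <= 5; these approach x as k grows, and every other convergent or intermediate fraction in range is farther away.
Largest k: floor((5 - q_0)/q_1) = floor((5 - 1)/1) = 4.
That gives (4*3 + 2)/(4*1 + 1) = 14/5.
Compare the errors: |x - 3/1| = |98*1 - 3*33|/(33*1) = 1/33, and |x - 14/5| = |98*5 - 14*33|/(33*5) = 28/165.
Cross-multiplying, 1*165 = 165 < 924 = 28*33, so 1/33 is smaller: the convergent 3/1 is closer to x than 14/5.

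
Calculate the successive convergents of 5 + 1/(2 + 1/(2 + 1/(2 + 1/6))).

Using the convergent recurrence p_i = a_i*p_{i-1} + p_{i-2}, q_i = a_i*q_{i-1} + q_{i-2} with p_{-2}=0, p_{-1}=1, q_{-2}=1, q_{-1}=0:
  i=0: a_0=5, p_0 = 5*1 + 0 = 5, q_0 = 5*0 + 1 = 1.
  i=1: a_1=2, p_1 = 2*5 + 1 = 11, q_1 = 2*1 + 0 = 2.
  i=2: a_2=2, p_2 = 2*11 + 5 = 27, q_2 = 2*2 + 1 = 5.
  i=3: a_3=2, p_3 = 2*27 + 11 = 65, q_3 = 2*5 + 2 = 12.
  i=4: a_4=6, p_4 = 6*65 + 27 = 417, q_4 = 6*12 + 5 = 77.

5/1, 11/2, 27/5, 65/12, 417/77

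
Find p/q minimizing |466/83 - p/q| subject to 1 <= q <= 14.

Expand x = 466/83 as a continued fraction with the Euclidean algorithm:
  466 = 5*83 + 51, so a_0 = 5.
  83 = 1*51 + 32, so a_1 = 1.
  51 = 1*32 + 19, so a_2 = 1.
  32 = 1*19 + 13, so a_3 = 1.
  19 = 1*13 + 6, so a_4 = 1.
  13 = 2*6 + 1, so a_5 = 2.
  6 = 6*1 + 0, so a_6 = 6.
so x = [5; 1, 1, 1, 1, 2, 6].
Convergents (p_i = a_i*p_{i-1} + p_{i-2}, q_i = a_i*q_{i-1} + q_{i-2} with p_{-2}=0, p_{-1}=1, q_{-2}=1, q_{-1}=0), until the denominator exceeds 14:
  i=0: a_0=5, p_0 = 5*1 + 0 = 5, q_0 = 5*0 + 1 = 1.
  i=1: a_1=1, p_1 = 1*5 + 1 = 6, q_1 = 1*1 + 0 = 1.
  i=2: a_2=1, p_2 = 1*6 + 5 = 11, q_2 = 1*1 + 1 = 2.
  i=3: a_3=1, p_3 = 1*11 + 6 = 17, q_3 = 1*2 + 1 = 3.
  i=4: a_4=1, p_4 = 1*17 + 11 = 28, q_4 = 1*3 + 2 = 5.
  i=5: a_5=2, p_5 = 2*28 + 17 = 73, q_5 = 2*5 + 3 = 13.
  i=6: a_6=6, p_6 = 6*73 + 28 = 466, q_6 = 6*13 + 5 = 83.
q_6 = 83 > 14, so the last convergent with denominator <= 14 is p_5/q_5 = 73/13.
The closest fraction with denominator <= 14 is either p_5/q_5 or the intermediate fraction (k*p_5 + p_4)/(k*q_5 + q_4) with the largest k >= 1 whose denominator stays <= 14; these approach x as k grows, and every other convergent or intermediate fraction in range is farther away.
Largest k: floor((14 - q_4)/q_5) = floor((14 - 5)/13) = 0.
Since k = 0, no intermediate fraction beyond p_5/q_5 has denominator <= 14, so the convergent 73/13 is the closest (its error is |466*13 - 73*83|/(83*13) = 1/1079).

73/13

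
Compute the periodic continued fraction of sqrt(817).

Write x_i = (sqrt(817) + m_i)/d_i with (m_0, d_0) = (0, 1). a_0 = floor(sqrt(817)) = 28, since 28^2 = 784 <= 817 < 841 = 29^2.
Iterate m_{i+1} = d_i*a_i - m_i, d_{i+1} = (817 - m_{i+1}^2)/d_i, a_{i+1} = floor((a_0 + m_{i+1})/d_{i+1}):
  m_1 = 1*28 - 0 = 28, d_1 = (817 - 28^2)/1 = 33/1 = 33, a_1 = floor((28 + 28)/33) = 1.
  m_2 = 33*1 - 28 = 5, d_2 = (817 - 5^2)/33 = 792/33 = 24, a_2 = floor((28 + 5)/24) = 1.
  m_3 = 24*1 - 5 = 19, d_3 = (817 - 19^2)/24 = 456/24 = 19, a_3 = floor((28 + 19)/19) = 2.
  m_4 = 19*2 - 19 = 19, d_4 = (817 - 19^2)/19 = 456/19 = 24, a_4 = floor((28 + 19)/24) = 1.
  m_5 = 24*1 - 19 = 5, d_5 = (817 - 5^2)/24 = 792/24 = 33, a_5 = floor((28 + 5)/33) = 1.
  m_6 = 33*1 - 5 = 28, d_6 = (817 - 28^2)/33 = 33/33 = 1, a_6 = floor((28 + 28)/1) = 56.
  m_7 = 1*56 - 28 = 28, d_7 = (817 - 28^2)/1 = 33/1 = 33: (m_7, d_7) = (m_1, d_1) = (28, 33), so from here the quotients repeat a_1, ..., a_6; the period length is 6.
Hence the expansion of sqrt(817) is a_0 = 28 followed by the repeating block 1, 1, 2, 1, 1, 56 (period 6).

[28; (1, 1, 2, 1, 1, 56)]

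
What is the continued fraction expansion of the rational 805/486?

Run the Euclidean algorithm on 805 and 486; the successive quotients are the partial quotients a_0, a_1, ... (each step inverts the fractional part left over by the previous one):
  805 = 1*486 + 319, so a_0 = 1.
  486 = 1*319 + 167, so a_1 = 1.
  319 = 1*167 + 152, so a_2 = 1.
  167 = 1*152 + 15, so a_3 = 1.
  152 = 10*15 + 2, so a_4 = 10.
  15 = 7*2 + 1, so a_5 = 7.
  2 = 2*1 + 0, so a_6 = 2.
The remainder reaches 0 after 7 divisions, so the expansion has 7 partial quotients, read off in order.

[1; 1, 1, 1, 10, 7, 2]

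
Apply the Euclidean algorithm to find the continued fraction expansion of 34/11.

Run the Euclidean algorithm on 34 and 11; the successive quotients are the partial quotients a_0, a_1, ... (each step inverts the fractional part left over by the previous one):
  34 = 3*11 + 1, so a_0 = 3.
  11 = 11*1 + 0, so a_1 = 11.
The remainder reaches 0 after 2 divisions, so the expansion has 2 partial quotients, read off in order.

[3; 11]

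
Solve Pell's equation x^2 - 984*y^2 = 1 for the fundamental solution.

First expand sqrt(984) as a continued fraction. With x_i = (sqrt(984) + m_i)/d_i and (m_0, d_0) = (0, 1): a_0 = floor(sqrt(984)) = 31, since 31^2 = 961 <= 984 < 1024 = 32^2.
Iterate m_{i+1} = d_i*a_i - m_i, d_{i+1} = (984 - m_{i+1}^2)/d_i, a_{i+1} = floor((a_0 + m_{i+1})/d_{i+1}):
  m_1 = 1*31 - 0 = 31, d_1 = (984 - 31^2)/1 = 23/1 = 23, a_1 = floor((31 + 31)/23) = 2.
  m_2 = 23*2 - 31 = 15, d_2 = (984 - 15^2)/23 = 759/23 = 33, a_2 = floor((31 + 15)/33) = 1.
  m_3 = 33*1 - 15 = 18, d_3 = (984 - 18^2)/33 = 660/33 = 20, a_3 = floor((31 + 18)/20) = 2.
  m_4 = 20*2 - 18 = 22, d_4 = (984 - 22^2)/20 = 500/20 = 25, a_4 = floor((31 + 22)/25) = 2.
  m_5 = 25*2 - 22 = 28, d_5 = (984 - 28^2)/25 = 200/25 = 8, a_5 = floor((31 + 28)/8) = 7.
  m_6 = 8*7 - 28 = 28, d_6 = (984 - 28^2)/8 = 200/8 = 25, a_6 = floor((31 + 28)/25) = 2.
  m_7 = 25*2 - 28 = 22, d_7 = (984 - 22^2)/25 = 500/25 = 20, a_7 = floor((31 + 22)/20) = 2.
  m_8 = 20*2 - 22 = 18, d_8 = (984 - 18^2)/20 = 660/20 = 33, a_8 = floor((31 + 18)/33) = 1.
  m_9 = 33*1 - 18 = 15, d_9 = (984 - 15^2)/33 = 759/33 = 23, a_9 = floor((31 + 15)/23) = 2.
  m_10 = 23*2 - 15 = 31, d_10 = (984 - 31^2)/23 = 23/23 = 1, a_10 = floor((31 + 31)/1) = 62.
  m_11 = 1*62 - 31 = 31, d_11 = (984 - 31^2)/1 = 23/1 = 23: (m_11, d_11) = (m_1, d_1) = (31, 23), so from here the quotients repeat a_1, ..., a_10; the period length is 10.
So sqrt(984) = [31; (2, 1, 2, 2, 7, 2, 2, 1, 2, 62)] with period length k = 10.
k is even, so the fundamental solution of x^2 - 984y^2 = 1 is (p_{k-1}, q_{k-1}) = (p_9, q_9); compute convergents through index 9.
Convergents (p_i = a_i*p_{i-1} + p_{i-2}, q_i = a_i*q_{i-1} + q_{i-2} with p_{-2}=0, p_{-1}=1, q_{-2}=1, q_{-1}=0):
  i=0: a_0=31, p_0 = 31*1 + 0 = 31, q_0 = 31*0 + 1 = 1.
  i=1: a_1=2, p_1 = 2*31 + 1 = 63, q_1 = 2*1 + 0 = 2.
  i=2: a_2=1, p_2 = 1*63 + 31 = 94, q_2 = 1*2 + 1 = 3.
  i=3: a_3=2, p_3 = 2*94 + 63 = 251, q_3 = 2*3 + 2 = 8.
  i=4: a_4=2, p_4 = 2*251 + 94 = 596, q_4 = 2*8 + 3 = 19.
  i=5: a_5=7, p_5 = 7*596 + 251 = 4423, q_5 = 7*19 + 8 = 141.
  i=6: a_6=2, p_6 = 2*4423 + 596 = 9442, q_6 = 2*141 + 19 = 301.
  i=7: a_7=2, p_7 = 2*9442 + 4423 = 23307, q_7 = 2*301 + 141 = 743.
  i=8: a_8=1, p_8 = 1*23307 + 9442 = 32749, q_8 = 1*743 + 301 = 1044.
  i=9: a_9=2, p_9 = 2*32749 + 23307 = 88805, q_9 = 2*1044 + 743 = 2831.
Check: 88805^2 - 984*2831^2 = 7886328025 - 7886328024 = 1, so (x, y) = (88805, 2831) solves the equation, and by the theorem it is the least positive solution.

(x, y) = (88805, 2831)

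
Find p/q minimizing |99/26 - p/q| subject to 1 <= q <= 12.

Expand x = 99/26 as a continued fraction with the Euclidean algorithm:
  99 = 3*26 + 21, so a_0 = 3.
  26 = 1*21 + 5, so a_1 = 1.
  21 = 4*5 + 1, so a_2 = 4.
  5 = 5*1 + 0, so a_3 = 5.
so x = [3; 1, 4, 5].
Convergents (p_i = a_i*p_{i-1} + p_{i-2}, q_i = a_i*q_{i-1} + q_{i-2} with p_{-2}=0, p_{-1}=1, q_{-2}=1, q_{-1}=0), until the denominator exceeds 12:
  i=0: a_0=3, p_0 = 3*1 + 0 = 3, q_0 = 3*0 + 1 = 1.
  i=1: a_1=1, p_1 = 1*3 + 1 = 4, q_1 = 1*1 + 0 = 1.
  i=2: a_2=4, p_2 = 4*4 + 3 = 19, q_2 = 4*1 + 1 = 5.
  i=3: a_3=5, p_3 = 5*19 + 4 = 99, q_3 = 5*5 + 1 = 26.
q_3 = 26 > 12, so the last convergent with denominator <= 12 is p_2/q_2 = 19/5.
The closest fraction with denominator <= 12 is either p_2/q_2 or the intermediate fraction (k*p_2 + p_1)/(k*q_2 + q_1) with the largest k >= 1 whose denominator stays <= 12; these approach x as k grows, and every other convergent or intermediate fraction in range is farther away.
Largest k: floor((12 - q_1)/q_2) = floor((12 - 1)/5) = 2.
That gives (2*19 + 4)/(2*5 + 1) = 42/11.
Compare the errors: |x - 19/5| = |99*5 - 19*26|/(26*5) = 1/130, and |x - 42/11| = |99*11 - 42*26|/(26*11) = 3/286.
Cross-multiplying, 1*286 = 286 < 390 = 3*130, so 1/130 is smaller: the convergent 19/5 is closer to x than 42/11.

19/5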